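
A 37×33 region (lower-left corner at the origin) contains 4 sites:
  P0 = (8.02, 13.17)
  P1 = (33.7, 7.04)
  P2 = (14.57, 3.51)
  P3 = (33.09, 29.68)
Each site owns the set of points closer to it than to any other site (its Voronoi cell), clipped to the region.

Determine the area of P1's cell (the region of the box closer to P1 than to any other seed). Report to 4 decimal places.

Area of P1's cell: 246.6373

1. box [0,37]×[0,33]: [(0, 0) (37, 0) (37, 33) (0, 33)]
2. ⊥bis P1·P0 via (20.86,10.105): [(18.4479, 0) (37, 0) (37, 33) (26.3252, 33)]  |A|=482.2444
3. ⊥bis P1·P2 via (24.135,5.275): [(22.2044, 15.7372) (25.1084, 0) (37, 0) (37, 33) (26.3252, 33)]  |A|=429.8355
4. ⊥bis P1·P3 via (33.395,18.36): [(22.7621, 18.0735) (22.2044, 15.7372) (25.1084, 0) (37, 0) (37, 18.4571)]  |A|=246.6373
5. canonical 5-gon: [(22.7621, 18.0735) (22.2044, 15.7372) (25.1084, 0) (37, 0) (37, 18.4571)]
6. shoelace: 246.6373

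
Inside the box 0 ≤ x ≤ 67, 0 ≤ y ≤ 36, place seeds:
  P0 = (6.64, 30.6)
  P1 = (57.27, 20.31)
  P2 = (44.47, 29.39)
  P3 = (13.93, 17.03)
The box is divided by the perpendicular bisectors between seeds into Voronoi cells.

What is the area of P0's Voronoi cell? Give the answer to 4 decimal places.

1. box [0,67]×[0,36]: [(0, 0) (67, 0) (67, 36) (0, 36)]
2. ⊥bis P0·P1 via (31.955,25.455): [(0, 0) (26.7815, 0) (34.0982, 36) (0, 36)]  |A|=1095.8347
3. ⊥bis P0·P2 via (25.555,29.995): [(0, 0) (24.5956, 0) (25.7471, 36) (0, 36)]  |A|=906.1682
4. ⊥bis P0·P3 via (10.285,23.815): [(0, 18.2897) (25.6208, 32.0536) (25.7471, 36) (0, 36)]  |A|=277.6794
5. canonical 4-gon: [(0, 18.2897) (25.6208, 32.0536) (25.7471, 36) (0, 36)]
6. shoelace: 277.6794

Area of P0's cell: 277.6794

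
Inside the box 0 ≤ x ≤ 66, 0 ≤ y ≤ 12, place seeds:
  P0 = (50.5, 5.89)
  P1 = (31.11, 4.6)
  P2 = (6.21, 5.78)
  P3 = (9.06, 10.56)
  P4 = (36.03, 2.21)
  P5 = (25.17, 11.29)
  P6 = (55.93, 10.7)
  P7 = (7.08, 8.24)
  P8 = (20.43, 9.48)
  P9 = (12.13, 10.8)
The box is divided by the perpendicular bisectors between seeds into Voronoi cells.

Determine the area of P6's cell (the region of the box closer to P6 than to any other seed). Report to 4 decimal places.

1. box [0,66]×[0,12]: [(0, 0) (66, 0) (66, 12) (0, 12)]
2. ⊥bis P6·P0 via (53.215,8.295): [(60.5629, 0) (66, 0) (66, 12) (49.933, 12)]  |A|=129.0245
3. ⊥bis P6·P1 via (43.52,7.65): [(60.5629, 0) (66, 0) (66, 12) (49.933, 12)]  |A|=129.0245
4. ⊥bis P6·P2 via (31.07,8.24): [(60.5629, 0) (66, 0) (66, 12) (49.933, 12)]  |A|=129.0245
5. ⊥bis P6·P3 via (32.495,10.63): [(60.5629, 0) (66, 0) (66, 12) (49.933, 12)]  |A|=129.0245
6. ⊥bis P6·P4 via (45.98,6.455): [(60.5629, 0) (66, 0) (66, 12) (49.933, 12)]  |A|=129.0245
7. ⊥bis P6·P5 via (40.55,10.995): [(60.5629, 0) (66, 0) (66, 12) (49.933, 12)]  |A|=129.0245
8. ⊥bis P6·P7 via (31.505,9.47): [(60.5629, 0) (66, 0) (66, 12) (49.933, 12)]  |A|=129.0245
9. ⊥bis P6·P8 via (38.18,10.09): [(60.5629, 0) (66, 0) (66, 12) (49.933, 12)]  |A|=129.0245
10. ⊥bis P6·P9 via (34.03,10.75): [(60.5629, 0) (66, 0) (66, 12) (49.933, 12)]  |A|=129.0245
11. canonical 4-gon: [(60.5629, 0) (66, 0) (66, 12) (49.933, 12)]
12. shoelace: 129.0245

Area of P6's cell: 129.0245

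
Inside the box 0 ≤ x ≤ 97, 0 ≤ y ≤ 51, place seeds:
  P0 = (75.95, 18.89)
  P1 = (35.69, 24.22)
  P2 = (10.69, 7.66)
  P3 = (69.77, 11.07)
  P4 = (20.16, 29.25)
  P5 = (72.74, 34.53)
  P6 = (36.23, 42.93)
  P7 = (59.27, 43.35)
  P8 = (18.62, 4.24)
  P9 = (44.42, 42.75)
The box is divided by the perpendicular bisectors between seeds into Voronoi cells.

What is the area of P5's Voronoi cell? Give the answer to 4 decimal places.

1. box [0,97]×[0,51]: [(0, 0) (97, 0) (97, 51) (0, 51)]
2. ⊥bis P5·P0 via (74.345,26.71): [(0, 11.4512) (97, 31.3598) (97, 51) (0, 51)]  |A|=2870.6669
3. ⊥bis P5·P1 via (54.215,29.375): [(56.0041, 22.9457) (97, 31.3598) (97, 51) (48.1974, 51)]  |A|=1087.1471
4. ⊥bis P5·P2 via (41.715,21.095): [(56.0041, 22.9457) (97, 31.3598) (97, 51) (48.1974, 51)]  |A|=1087.1471
5. ⊥bis P5·P3 via (71.255,22.8): [(55.4892, 24.7959) (61.3834, 24.0497) (97, 31.3598) (97, 51) (48.1974, 51)]  |A|=1081.8864
6. ⊥bis P5·P4 via (46.45,31.89): [(55.4892, 24.7959) (61.3834, 24.0497) (97, 31.3598) (97, 51) (48.1974, 51)]  |A|=1081.8864
7. ⊥bis P5·P6 via (54.485,38.73): [(53.1846, 33.0779) (55.4892, 24.7959) (61.3834, 24.0497) (97, 31.3598) (97, 51) (57.308, 51)]  |A|=1000.2452
8. ⊥bis P5·P7 via (66.005,38.94): [(56.6476, 24.6493) (61.3834, 24.0497) (97, 31.3598) (97, 51) (73.9017, 51)]  |A|=728.5793
9. ⊥bis P5·P8 via (45.68,19.385): [(56.6476, 24.6493) (61.3834, 24.0497) (97, 31.3598) (97, 51) (73.9017, 51)]  |A|=728.5793
10. ⊥bis P5·P9 via (58.58,38.64): [(56.6476, 24.6493) (61.3834, 24.0497) (97, 31.3598) (97, 51) (73.9017, 51)]  |A|=728.5793
11. canonical 5-gon: [(56.6476, 24.6493) (61.3834, 24.0497) (97, 31.3598) (97, 51) (73.9017, 51)]
12. shoelace: 728.5793

Area of P5's cell: 728.5793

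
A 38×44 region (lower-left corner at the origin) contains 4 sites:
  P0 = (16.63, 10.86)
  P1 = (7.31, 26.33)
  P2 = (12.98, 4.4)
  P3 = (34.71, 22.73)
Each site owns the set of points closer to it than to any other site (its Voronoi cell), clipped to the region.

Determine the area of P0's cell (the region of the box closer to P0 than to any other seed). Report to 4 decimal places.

1. box [0,38]×[0,44]: [(0, 0) (38, 0) (38, 44) (0, 44)]
2. ⊥bis P0·P1 via (11.97,18.595): [(0, 11.3836) (0, 0) (38, 0) (38, 34.2769)]  |A|=867.5502
3. ⊥bis P0·P2 via (14.805,7.63): [(3.95, 13.7633) (28.3091, 0) (38, 0) (38, 34.2769)]  |A|=650.2553
4. ⊥bis P0·P3 via (25.67,16.795): [(20.9403, 23.9992) (3.95, 13.7633) (28.3091, 0) (36.6964, 0)]  |A|=342.2343
5. canonical 4-gon: [(20.9403, 23.9992) (3.95, 13.7633) (28.3091, 0) (36.6964, 0)]
6. shoelace: 342.2343

Area of P0's cell: 342.2343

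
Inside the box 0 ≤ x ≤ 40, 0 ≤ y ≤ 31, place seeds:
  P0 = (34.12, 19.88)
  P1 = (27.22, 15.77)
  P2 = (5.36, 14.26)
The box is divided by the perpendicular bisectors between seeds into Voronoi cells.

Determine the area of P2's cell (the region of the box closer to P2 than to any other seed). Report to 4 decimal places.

Area of P2's cell: 503.9514

1. box [0,40]×[0,31]: [(0, 0) (40, 0) (40, 31) (0, 31)]
2. ⊥bis P2·P0 via (19.74,17.07): [(0, 0) (23.0757, 0) (17.0179, 31) (0, 31)]  |A|=621.4506
3. ⊥bis P2·P1 via (16.29,15.015): [(0, 0) (17.3272, 0) (15.1858, 31) (0, 31)]  |A|=503.9514
4. canonical 4-gon: [(0, 0) (17.3272, 0) (15.1858, 31) (0, 31)]
5. shoelace: 503.9514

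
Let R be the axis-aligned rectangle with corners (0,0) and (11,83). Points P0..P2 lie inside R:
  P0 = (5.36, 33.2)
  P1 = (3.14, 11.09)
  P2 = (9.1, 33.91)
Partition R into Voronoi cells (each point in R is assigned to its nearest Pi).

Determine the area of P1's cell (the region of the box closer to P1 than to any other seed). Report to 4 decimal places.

1. box [0,11]×[0,83]: [(0, 0) (11, 0) (11, 83) (0, 83)]
2. ⊥bis P1·P0 via (4.25,22.145): [(0, 22.5717) (0, 0) (11, 0) (11, 21.4673)]  |A|=242.2144
3. ⊥bis P1·P2 via (6.12,22.5): [(9.4961, 21.6183) (0, 22.5717) (0, 0) (11, 0) (11, 21.2255)]  |A|=242.0326
4. canonical 5-gon: [(9.4961, 21.6183) (0, 22.5717) (0, 0) (11, 0) (11, 21.2255)]
5. shoelace: 242.0326

Area of P1's cell: 242.0326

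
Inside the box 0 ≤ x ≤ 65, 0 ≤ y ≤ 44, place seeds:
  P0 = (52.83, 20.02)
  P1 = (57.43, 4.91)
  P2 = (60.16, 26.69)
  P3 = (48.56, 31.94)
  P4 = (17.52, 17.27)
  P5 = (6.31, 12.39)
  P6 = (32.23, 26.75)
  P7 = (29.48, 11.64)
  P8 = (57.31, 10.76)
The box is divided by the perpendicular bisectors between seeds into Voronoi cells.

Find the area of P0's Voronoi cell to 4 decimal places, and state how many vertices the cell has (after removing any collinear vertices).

Area of P0's cell: 198.6271 (5 vertices)

1. box [0,65]×[0,44]: [(0, 0) (65, 0) (65, 44) (0, 44)]
2. ⊥bis P0·P1 via (55.13,12.465): [(0, 0) (14.1852, 0) (65, 15.4698) (65, 44) (0, 44)]  |A|=2466.9534
3. ⊥bis P0·P2 via (56.495,23.355): [(0, 0) (14.1852, 0) (63.9587, 15.1528) (37.7089, 44) (0, 44)]  |A|=2058.4626
4. ⊥bis P0·P3 via (50.695,25.98): [(0, 7.82) (0, 0) (14.1852, 0) (63.9587, 15.1528) (53.2677, 26.9016)]  |A|=772.4676
5. ⊥bis P0·P4 via (35.175,18.645): [(35.0405, 20.3722) (36.1073, 6.6739) (63.9587, 15.1528) (53.2677, 26.9016)]  |A|=337.2594
6. ⊥bis P0·P5 via (29.57,16.205): [(35.0405, 20.3722) (36.1073, 6.6739) (63.9587, 15.1528) (53.2677, 26.9016)]  |A|=337.2594
7. ⊥bis P0·P6 via (42.53,23.385): [(42.4079, 23.0114) (37.1769, 6.9995) (63.9587, 15.1528) (53.2677, 26.9016)]  |A|=277.6795
8. ⊥bis P0·P7 via (41.155,15.83): [(42.4079, 23.0114) (40.5827, 17.4246) (43.6202, 8.961) (63.9587, 15.1528) (53.2677, 26.9016)]  |A|=247.4337
9. ⊥bis P0·P8 via (55.07,15.39): [(42.4079, 23.0114) (40.5827, 17.4246) (43.3482, 9.719) (61.0918, 18.3034) (53.2677, 26.9016)]  |A|=198.6271
10. canonical 5-gon: [(42.4079, 23.0114) (40.5827, 17.4246) (43.3482, 9.719) (61.0918, 18.3034) (53.2677, 26.9016)]
11. shoelace: 198.6271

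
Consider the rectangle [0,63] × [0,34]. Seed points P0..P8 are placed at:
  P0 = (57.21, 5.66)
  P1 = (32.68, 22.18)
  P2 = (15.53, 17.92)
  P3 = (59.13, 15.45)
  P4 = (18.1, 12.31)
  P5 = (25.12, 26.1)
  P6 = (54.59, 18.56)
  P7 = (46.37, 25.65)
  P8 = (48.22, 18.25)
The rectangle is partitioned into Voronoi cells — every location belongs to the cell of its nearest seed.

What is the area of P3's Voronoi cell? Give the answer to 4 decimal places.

1. box [0,63]×[0,34]: [(0, 0) (63, 0) (63, 34) (0, 34)]
2. ⊥bis P3·P0 via (58.17,10.555): [(0, 21.9632) (63, 9.6077) (63, 34) (0, 34)]  |A|=1147.5148
3. ⊥bis P3·P1 via (45.905,18.815): [(44.4861, 13.2387) (63, 9.6077) (63, 34) (49.7687, 34)]  |A|=363.147
4. ⊥bis P3·P2 via (37.33,16.685): [(44.4861, 13.2387) (63, 9.6077) (63, 34) (49.7687, 34)]  |A|=363.147
5. ⊥bis P3·P4 via (38.615,13.88): [(44.4861, 13.2387) (63, 9.6077) (63, 34) (49.7687, 34)]  |A|=363.147
6. ⊥bis P3·P5 via (42.125,20.775): [(44.4861, 13.2387) (63, 9.6077) (63, 34) (49.7687, 34)]  |A|=363.147
7. ⊥bis P3·P6 via (56.86,17.005): [(53.12, 11.5454) (63, 9.6077) (63, 25.9682)]  |A|=80.8203
8. ⊥bis P3·P7 via (52.75,20.55): [(53.12, 11.5454) (63, 9.6077) (63, 25.9682)]  |A|=80.8203
9. ⊥bis P3·P8 via (53.675,16.85): [(53.12, 11.5454) (63, 9.6077) (63, 25.9682)]  |A|=80.8203
10. canonical 3-gon: [(53.12, 11.5454) (63, 9.6077) (63, 25.9682)]
11. shoelace: 80.8203

Area of P3's cell: 80.8203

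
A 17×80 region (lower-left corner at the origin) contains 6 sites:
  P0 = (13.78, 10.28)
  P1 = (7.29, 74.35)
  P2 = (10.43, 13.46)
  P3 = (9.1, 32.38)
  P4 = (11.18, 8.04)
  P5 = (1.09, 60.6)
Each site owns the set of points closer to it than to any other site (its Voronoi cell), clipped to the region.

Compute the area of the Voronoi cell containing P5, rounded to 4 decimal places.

1. box [0,17]×[0,80]: [(0, 0) (17, 0) (17, 80) (0, 80)]
2. ⊥bis P5·P0 via (7.435,35.44): [(0, 33.565) (17, 37.8522) (17, 80) (0, 80)]  |A|=752.9542
3. ⊥bis P5·P1 via (4.19,67.475): [(0, 69.3643) (0, 33.565) (17, 37.8522) (17, 61.6989)]  |A|=506.9911
4. ⊥bis P5·P2 via (5.76,37.03): [(0, 69.3643) (0, 35.8888) (17, 39.257) (17, 61.6989)]  |A|=475.2978
5. ⊥bis P5·P3 via (5.095,46.49): [(0, 69.3643) (0, 45.0438) (17, 49.8691) (17, 61.6989)]  |A|=307.2767
6. ⊥bis P5·P4 via (6.135,34.32): [(0, 69.3643) (0, 45.0438) (17, 49.8691) (17, 61.6989)]  |A|=307.2767
7. canonical 4-gon: [(0, 69.3643) (0, 45.0438) (17, 49.8691) (17, 61.6989)]
8. shoelace: 307.2767

Area of P5's cell: 307.2767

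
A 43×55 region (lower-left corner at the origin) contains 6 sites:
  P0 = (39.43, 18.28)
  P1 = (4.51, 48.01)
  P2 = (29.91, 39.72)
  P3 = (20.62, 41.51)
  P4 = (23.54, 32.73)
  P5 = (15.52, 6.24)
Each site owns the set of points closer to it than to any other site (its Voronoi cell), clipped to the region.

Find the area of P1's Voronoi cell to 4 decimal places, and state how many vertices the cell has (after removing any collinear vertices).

Area of P1's cell: 309.2356 (5 vertices)

1. box [0,43]×[0,55]: [(0, 0) (43, 0) (43, 55) (0, 55)]
2. ⊥bis P1·P0 via (21.97,33.145): [(0, 7.3397) (40.5768, 55) (0, 55)]  |A|=966.9516
3. ⊥bis P1·P2 via (17.21,43.865): [(0, 7.3397) (8.5769, 17.4139) (20.8442, 55) (0, 55)]  |A|=596.1164
4. ⊥bis P1·P3 via (12.565,44.76): [(0, 13.6181) (16.6966, 55) (0, 55)]  |A|=345.4682
5. ⊥bis P1·P4 via (14.025,40.37): [(0, 22.903) (7.53, 32.2811) (16.6966, 55) (0, 55)]  |A|=310.5104
6. ⊥bis P1·P5 via (10.015,27.125): [(0, 24.4852) (1.6115, 24.9099) (7.53, 32.2811) (16.6966, 55) (0, 55)]  |A|=309.2356
7. canonical 5-gon: [(0, 24.4852) (1.6115, 24.9099) (7.53, 32.2811) (16.6966, 55) (0, 55)]
8. shoelace: 309.2356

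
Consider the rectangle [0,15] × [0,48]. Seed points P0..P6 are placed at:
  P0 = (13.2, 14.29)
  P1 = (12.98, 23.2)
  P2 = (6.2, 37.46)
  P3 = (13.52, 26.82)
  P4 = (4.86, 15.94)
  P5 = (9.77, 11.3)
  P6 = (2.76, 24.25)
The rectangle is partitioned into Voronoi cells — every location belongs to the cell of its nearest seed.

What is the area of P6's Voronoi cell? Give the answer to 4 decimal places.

1. box [0,15]×[0,48]: [(0, 0) (15, 0) (15, 48) (0, 48)]
2. ⊥bis P6·P0 via (7.98,19.27): [(0, 10.9054) (15, 26.6283) (15, 48) (0, 48)]  |A|=438.497
3. ⊥bis P6·P1 via (7.87,23.725): [(0, 10.9054) (7.3438, 18.6031) (10.364, 48) (0, 48)]  |A|=288.5419
4. ⊥bis P6·P2 via (4.48,30.855): [(0, 32.0216) (0, 10.9054) (7.3438, 18.6031) (8.4951, 29.8094)]  |A|=126.4093
5. ⊥bis P6·P3 via (8.14,25.535): [(7.0278, 30.1915) (0, 32.0216) (0, 10.9054) (7.3438, 18.6031) (8.0812, 25.781)]  |A|=123.3748
6. ⊥bis P6·P4 via (3.81,20.095): [(7.0278, 30.1915) (0, 32.0216) (0, 19.1322) (7.5953, 21.0516) (8.0812, 25.781)]  |A|=84.11
7. ⊥bis P6·P5 via (6.265,17.775): [(7.0278, 30.1915) (0, 32.0216) (0, 19.1322) (7.5953, 21.0516) (8.0812, 25.781)]  |A|=84.11
8. canonical 5-gon: [(7.0278, 30.1915) (0, 32.0216) (0, 19.1322) (7.5953, 21.0516) (8.0812, 25.781)]
9. shoelace: 84.11

Area of P6's cell: 84.1100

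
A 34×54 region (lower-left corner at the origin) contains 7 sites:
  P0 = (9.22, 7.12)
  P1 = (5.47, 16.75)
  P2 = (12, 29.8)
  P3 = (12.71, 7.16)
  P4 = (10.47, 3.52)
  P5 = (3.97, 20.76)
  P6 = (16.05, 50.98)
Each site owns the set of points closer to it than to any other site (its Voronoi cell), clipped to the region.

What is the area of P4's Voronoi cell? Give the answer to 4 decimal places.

Area of P4's cell: 68.3510

1. box [0,34]×[0,54]: [(0, 0) (34, 0) (34, 54) (0, 54)]
2. ⊥bis P4·P0 via (9.845,5.32): [(0, 1.9016) (0, 0) (34, 0) (34, 13.7072)]  |A|=265.3487
3. ⊥bis P4·P1 via (7.97,10.135): [(0, 1.9016) (0, 0) (34, 0) (34, 13.7072)]  |A|=265.3487
4. ⊥bis P4·P2 via (11.235,16.66): [(0, 1.9016) (0, 0) (34, 0) (34, 13.7072)]  |A|=265.3487
5. ⊥bis P4·P3 via (11.59,5.34): [(10.9813, 5.7146) (0, 1.9016) (0, 0) (20.2675, 0)]  |A|=68.351
6. ⊥bis P4·P5 via (7.22,12.14): [(10.9813, 5.7146) (0, 1.9016) (0, 0) (20.2675, 0)]  |A|=68.351
7. ⊥bis P4·P6 via (13.26,27.25): [(10.9813, 5.7146) (0, 1.9016) (0, 0) (20.2675, 0)]  |A|=68.351
8. canonical 4-gon: [(10.9813, 5.7146) (0, 1.9016) (0, 0) (20.2675, 0)]
9. shoelace: 68.351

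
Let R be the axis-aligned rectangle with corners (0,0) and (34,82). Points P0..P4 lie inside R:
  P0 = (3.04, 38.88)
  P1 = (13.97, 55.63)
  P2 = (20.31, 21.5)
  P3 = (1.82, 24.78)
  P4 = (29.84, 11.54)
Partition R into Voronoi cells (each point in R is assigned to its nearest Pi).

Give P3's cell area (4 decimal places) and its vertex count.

1. box [0,34]×[0,82]: [(0, 0) (34, 0) (34, 82) (0, 82)]
2. ⊥bis P3·P0 via (2.43,31.83): [(0, 32.0403) (0, 0) (34, 0) (34, 29.0984)]  |A|=1039.3573
3. ⊥bis P3·P1 via (7.895,40.205): [(0, 32.0403) (0, 0) (34, 0) (34, 29.0984)]  |A|=1039.3573
4. ⊥bis P3·P2 via (11.065,23.14): [(12.4527, 30.9628) (0, 32.0403) (0, 0) (6.9601, 0)]  |A|=307.2464
5. ⊥bis P3·P4 via (15.83,18.16): [(12.4527, 30.9628) (0, 32.0403) (0, 0) (6.9601, 0)]  |A|=307.2464
6. canonical 4-gon: [(12.4527, 30.9628) (0, 32.0403) (0, 0) (6.9601, 0)]
7. shoelace: 307.2464

Area of P3's cell: 307.2464 (4 vertices)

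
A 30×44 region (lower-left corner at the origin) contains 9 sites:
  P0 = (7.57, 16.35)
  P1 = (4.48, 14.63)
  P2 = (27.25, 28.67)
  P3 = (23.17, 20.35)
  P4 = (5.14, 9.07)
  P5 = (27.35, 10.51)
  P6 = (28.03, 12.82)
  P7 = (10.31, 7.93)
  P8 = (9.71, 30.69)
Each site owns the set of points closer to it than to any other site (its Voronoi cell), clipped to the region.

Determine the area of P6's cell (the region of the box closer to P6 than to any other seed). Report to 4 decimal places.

1. box [0,30]×[0,44]: [(0, 0) (30, 0) (30, 44) (0, 44)]
2. ⊥bis P6·P0 via (17.8,14.585): [(15.2836, 0) (30, 0) (30, 44) (22.875, 44)]  |A|=480.5098
3. ⊥bis P6·P1 via (16.255,13.725): [(15.2836, 0) (30, 0) (30, 44) (22.875, 44)]  |A|=480.5098
4. ⊥bis P6·P2 via (27.64,20.745): [(18.7876, 20.3094) (15.2836, 0) (30, 0) (30, 20.8611)]  |A|=266.3915
5. ⊥bis P6·P3 via (25.6,16.585): [(17.2109, 11.1705) (15.2836, 0) (30, 0) (30, 19.4248)]  |A|=206.4079
6. ⊥bis P6·P4 via (16.585,10.945): [(17.2109, 11.1705) (16.8709, 9.1999) (18.3781, 0) (30, 0) (30, 19.4248)]  |A|=192.1736
7. ⊥bis P6·P5 via (27.69,11.665): [(21.0194, 13.6286) (30, 10.985) (30, 19.4248)]  |A|=37.8972
8. ⊥bis P6·P7 via (19.17,10.375): [(21.0194, 13.6286) (30, 10.985) (30, 19.4248)]  |A|=37.8972
9. ⊥bis P6·P8 via (18.87,21.755): [(21.0194, 13.6286) (30, 10.985) (30, 19.4248)]  |A|=37.8972
10. canonical 3-gon: [(21.0194, 13.6286) (30, 10.985) (30, 19.4248)]
11. shoelace: 37.8972

Area of P6's cell: 37.8972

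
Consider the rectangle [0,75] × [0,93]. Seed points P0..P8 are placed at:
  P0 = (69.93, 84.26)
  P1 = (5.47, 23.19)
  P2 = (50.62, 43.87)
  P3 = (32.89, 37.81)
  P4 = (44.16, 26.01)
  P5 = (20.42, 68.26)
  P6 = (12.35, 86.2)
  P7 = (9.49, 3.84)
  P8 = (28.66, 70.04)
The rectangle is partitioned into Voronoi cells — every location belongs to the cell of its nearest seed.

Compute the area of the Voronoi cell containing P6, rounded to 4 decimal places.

1. box [0,75]×[0,93]: [(0, 0) (75, 0) (75, 93) (0, 93)]
2. ⊥bis P6·P0 via (41.14,85.23): [(0, 0) (38.2684, 0) (41.4018, 93) (0, 93)]  |A|=3704.6642
3. ⊥bis P6·P1 via (8.91,54.695): [(0, 55.6679) (39.9968, 51.3007) (41.4018, 93) (0, 93)]  |A|=1609.7973
4. ⊥bis P6·P2 via (31.485,65.035): [(0, 55.6679) (18.8478, 53.6099) (40.7415, 73.4037) (41.4018, 93) (0, 93)]  |A|=1375.2084
5. ⊥bis P6·P3 via (22.62,62.005): [(0, 55.6679) (6.1169, 55) (33.0131, 66.4165) (40.7415, 73.4037) (41.4018, 93) (0, 93)]  |A|=1283.8429
6. ⊥bis P6·P4 via (28.255,56.105): [(0, 55.6679) (6.1169, 55) (33.0131, 66.4165) (40.7415, 73.4037) (41.4018, 93) (0, 93)]  |A|=1283.8429
7. ⊥bis P6·P5 via (16.385,77.23): [(0, 69.8595) (41.2473, 88.4139) (41.4018, 93) (0, 93)]  |A|=572.1786
8. ⊥bis P6·P7 via (10.92,45.02): [(0, 69.8595) (41.2473, 88.4139) (41.4018, 93) (0, 93)]  |A|=572.1786
9. ⊥bis P6·P8 via (20.505,78.12): [(0, 69.8595) (22.2269, 79.8579) (35.2482, 93) (0, 93)]  |A|=488.7886
10. canonical 4-gon: [(0, 69.8595) (22.2269, 79.8579) (35.2482, 93) (0, 93)]
11. shoelace: 488.7886

Area of P6's cell: 488.7886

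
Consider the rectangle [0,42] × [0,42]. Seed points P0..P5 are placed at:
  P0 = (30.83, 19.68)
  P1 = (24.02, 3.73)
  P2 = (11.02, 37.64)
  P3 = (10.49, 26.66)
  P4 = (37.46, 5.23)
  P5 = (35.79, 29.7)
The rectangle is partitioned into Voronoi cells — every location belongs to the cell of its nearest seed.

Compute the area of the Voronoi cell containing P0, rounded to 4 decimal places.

1. box [0,42]×[0,42]: [(0, 0) (42, 0) (42, 42) (0, 42)]
2. ⊥bis P0·P1 via (27.425,11.705): [(0, 23.4144) (42, 5.4821) (42, 42) (0, 42)]  |A|=1157.175
3. ⊥bis P0·P2 via (20.925,28.66): [(11.657, 18.4373) (42, 5.4821) (42, 42) (33.0192, 42)]  |A|=659.838
4. ⊥bis P0·P3 via (20.66,23.17): [(23.53, 31.5334) (18.0929, 15.6894) (42, 5.4821) (42, 42) (33.0192, 42)]  |A|=601.3824
5. ⊥bis P0·P4 via (34.145,12.455): [(23.53, 31.5334) (18.0929, 15.6894) (30.0592, 10.5803) (42, 16.0591) (42, 42) (33.0192, 42)]  |A|=538.2333
6. ⊥bis P0·P5 via (33.31,24.69): [(22.9427, 29.8219) (18.0929, 15.6894) (30.0592, 10.5803) (42, 16.0591) (42, 20.3884)]  |A|=272.5728
7. canonical 5-gon: [(22.9427, 29.8219) (18.0929, 15.6894) (30.0592, 10.5803) (42, 16.0591) (42, 20.3884)]
8. shoelace: 272.5728

Area of P0's cell: 272.5728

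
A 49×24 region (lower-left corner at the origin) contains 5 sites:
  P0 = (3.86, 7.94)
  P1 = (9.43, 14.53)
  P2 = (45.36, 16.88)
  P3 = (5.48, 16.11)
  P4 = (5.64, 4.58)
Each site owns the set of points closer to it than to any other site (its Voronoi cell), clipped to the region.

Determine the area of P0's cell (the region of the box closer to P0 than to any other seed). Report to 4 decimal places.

1. box [0,49]×[0,24]: [(0, 0) (49, 0) (49, 24) (0, 24)]
2. ⊥bis P0·P1 via (6.645,11.235): [(0, 16.8515) (0, 0) (19.9374, 0)]  |A|=167.9874
3. ⊥bis P0·P2 via (24.61,12.41): [(0, 16.8515) (0, 0) (19.9374, 0)]  |A|=167.9874
4. ⊥bis P0·P3 via (4.67,12.025): [(6.0292, 11.7555) (0, 12.951) (0, 0) (19.9374, 0)]  |A|=156.229
5. ⊥bis P0·P4 via (4.75,6.26): [(9.5331, 8.7939) (6.0292, 11.7555) (0, 12.951) (0, 3.7436)]  |A|=50.7209
6. canonical 4-gon: [(9.5331, 8.7939) (6.0292, 11.7555) (0, 12.951) (0, 3.7436)]
7. shoelace: 50.7209

Area of P0's cell: 50.7209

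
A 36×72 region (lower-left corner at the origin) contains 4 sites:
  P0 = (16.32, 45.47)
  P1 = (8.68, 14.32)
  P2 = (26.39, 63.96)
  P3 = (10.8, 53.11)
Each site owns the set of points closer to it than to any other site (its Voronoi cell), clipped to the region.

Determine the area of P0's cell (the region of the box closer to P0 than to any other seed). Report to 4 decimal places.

1. box [0,36]×[0,72]: [(0, 0) (36, 0) (36, 72) (0, 72)]
2. ⊥bis P0·P1 via (12.5,29.895): [(0, 32.9608) (36, 24.1313) (36, 72) (0, 72)]  |A|=1564.3424
3. ⊥bis P0·P2 via (21.355,54.715): [(0, 66.3453) (0, 32.9608) (36, 24.1313) (36, 46.7391)]  |A|=1007.8615
4. ⊥bis P0·P3 via (13.56,49.29): [(21.1916, 54.804) (0, 39.4927) (0, 32.9608) (36, 24.1313) (36, 46.7391)]  |A|=723.336
5. canonical 5-gon: [(21.1916, 54.804) (0, 39.4927) (0, 32.9608) (36, 24.1313) (36, 46.7391)]
6. shoelace: 723.336

Area of P0's cell: 723.3360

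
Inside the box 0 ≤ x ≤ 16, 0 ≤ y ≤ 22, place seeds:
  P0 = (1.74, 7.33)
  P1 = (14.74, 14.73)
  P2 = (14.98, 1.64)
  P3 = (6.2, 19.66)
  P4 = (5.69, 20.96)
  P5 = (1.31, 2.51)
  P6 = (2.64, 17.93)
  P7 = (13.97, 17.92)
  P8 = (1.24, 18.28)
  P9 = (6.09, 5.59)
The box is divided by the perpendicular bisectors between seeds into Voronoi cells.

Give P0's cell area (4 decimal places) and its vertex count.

Area of P0's cell: 36.8138 (5 vertices)

1. box [0,16]×[0,22]: [(0, 0) (16, 0) (16, 22) (0, 22)]
2. ⊥bis P0·P1 via (8.24,11.03): [(0, 0) (14.5186, 0) (1.9955, 22) (0, 22)]  |A|=181.6557
3. ⊥bis P0·P2 via (8.36,4.485): [(0, 0) (6.4325, 0) (9.9111, 8.0943) (1.9955, 22) (0, 22)]  |A|=148.9303
4. ⊥bis P0·P3 via (3.97,13.495): [(0, 14.931) (0, 0) (6.4325, 0) (9.9111, 8.0943) (7.5802, 12.1891)]  |A|=112.3492
5. ⊥bis P0·P4 via (3.715,14.145): [(0, 14.931) (0, 0) (6.4325, 0) (9.9111, 8.0943) (7.5802, 12.1891)]  |A|=112.3492
6. ⊥bis P0·P5 via (1.525,4.92): [(0, 14.931) (0, 5.056) (8.2877, 4.3167) (9.9111, 8.0943) (7.5802, 12.1891)]  |A|=77.5141
7. ⊥bis P0·P6 via (2.19,12.63): [(0, 12.8159) (0, 5.056) (8.2877, 4.3167) (9.9111, 8.0943) (7.5902, 12.1715)]  |A|=69.4341
8. ⊥bis P0·P7 via (7.855,12.625): [(0, 12.8159) (0, 5.056) (8.2877, 4.3167) (9.9111, 8.0943) (7.5902, 12.1715)]  |A|=69.4341
9. ⊥bis P0·P8 via (1.49,12.805): [(0.6049, 12.7646) (0, 12.737) (0, 5.056) (8.2877, 4.3167) (9.9111, 8.0943) (7.5902, 12.1715)]  |A|=69.4102
10. ⊥bis P0·P9 via (3.915,6.46): [(6.2453, 12.2857) (0.6049, 12.7646) (0, 12.737) (0, 5.056) (3.2379, 4.7672)]  |A|=36.8138
11. canonical 5-gon: [(6.2453, 12.2857) (0.6049, 12.7646) (0, 12.737) (0, 5.056) (3.2379, 4.7672)]
12. shoelace: 36.8138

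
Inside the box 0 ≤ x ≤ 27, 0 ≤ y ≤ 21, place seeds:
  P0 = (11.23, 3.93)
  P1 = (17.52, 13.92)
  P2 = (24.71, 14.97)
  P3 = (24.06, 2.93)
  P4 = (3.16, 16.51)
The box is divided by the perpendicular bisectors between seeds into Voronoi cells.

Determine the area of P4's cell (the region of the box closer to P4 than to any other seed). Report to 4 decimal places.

1. box [0,27]×[0,21]: [(0, 0) (27, 0) (27, 21) (0, 21)]
2. ⊥bis P4·P0 via (7.195,10.22): [(0, 5.6044) (23.9995, 21) (0, 21)]  |A|=184.7429
3. ⊥bis P4·P1 via (10.34,15.215): [(0, 5.6044) (9.7327, 11.8479) (11.3834, 21) (0, 21)]  |A|=127.011
4. ⊥bis P4·P2 via (13.935,15.74): [(0, 5.6044) (9.7327, 11.8479) (11.3834, 21) (0, 21)]  |A|=127.011
5. ⊥bis P4·P3 via (13.61,9.72): [(0, 5.6044) (9.7327, 11.8479) (11.3834, 21) (0, 21)]  |A|=127.011
6. canonical 4-gon: [(0, 5.6044) (9.7327, 11.8479) (11.3834, 21) (0, 21)]
7. shoelace: 127.011

Area of P4's cell: 127.0110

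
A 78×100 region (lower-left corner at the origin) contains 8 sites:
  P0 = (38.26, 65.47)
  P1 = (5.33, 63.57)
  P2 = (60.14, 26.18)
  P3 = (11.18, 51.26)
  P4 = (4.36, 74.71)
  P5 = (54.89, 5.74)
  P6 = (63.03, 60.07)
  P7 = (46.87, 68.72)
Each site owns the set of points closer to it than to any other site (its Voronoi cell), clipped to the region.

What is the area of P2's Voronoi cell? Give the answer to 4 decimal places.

1. box [0,78]×[0,100]: [(0, 0) (78, 0) (78, 100) (0, 100)]
2. ⊥bis P2·P0 via (49.2,45.825): [(0, 18.4263) (0, 0) (78, 0) (78, 61.8633)]  |A|=3131.2925
3. ⊥bis P2·P1 via (32.735,44.875): [(23.6932, 31.6207) (2.1224, 0) (78, 0) (78, 61.8633)]  |A|=2879.4476
4. ⊥bis P2·P3 via (35.66,38.72): [(35.3481, 38.1111) (15.8255, 0) (78, 0) (78, 61.8633)]  |A|=2504.0627
5. ⊥bis P2·P4 via (32.25,50.445): [(35.3481, 38.1111) (15.8255, 0) (78, 0) (78, 61.8633)]  |A|=2504.0627
6. ⊥bis P2·P5 via (57.515,15.96): [(35.3481, 38.1111) (27.8979, 23.5671) (78, 10.6984) (78, 61.8633)]  |A|=1503.4177
7. ⊥bis P2·P6 via (61.585,43.125): [(46.6401, 44.3994) (35.3481, 38.1111) (27.8979, 23.5671) (78, 10.6984) (78, 41.7252)]  |A|=1187.6537
8. ⊥bis P2·P7 via (53.505,47.45): [(46.6401, 44.3994) (35.3481, 38.1111) (27.8979, 23.5671) (78, 10.6984) (78, 41.7252)]  |A|=1187.6537
9. canonical 5-gon: [(46.6401, 44.3994) (35.3481, 38.1111) (27.8979, 23.5671) (78, 10.6984) (78, 41.7252)]
10. shoelace: 1187.6537

Area of P2's cell: 1187.6537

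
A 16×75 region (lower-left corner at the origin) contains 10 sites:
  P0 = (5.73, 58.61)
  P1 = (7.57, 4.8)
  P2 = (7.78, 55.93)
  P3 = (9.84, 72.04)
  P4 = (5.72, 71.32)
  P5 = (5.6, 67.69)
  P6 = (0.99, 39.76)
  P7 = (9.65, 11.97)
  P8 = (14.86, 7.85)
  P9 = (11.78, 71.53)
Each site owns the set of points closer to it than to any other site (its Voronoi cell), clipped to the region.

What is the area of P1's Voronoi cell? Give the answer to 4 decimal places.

Area of P1's cell: 111.7700

1. box [0,16]×[0,75]: [(0, 0) (16, 0) (16, 75) (0, 75)]
2. ⊥bis P1·P0 via (6.65,31.705): [(0, 31.4776) (0, 0) (16, 0) (16, 32.0247)]  |A|=508.0186
3. ⊥bis P1·P2 via (7.675,30.365): [(0, 30.3965) (0, 0) (16, 0) (16, 30.3308)]  |A|=485.8186
4. ⊥bis P1·P3 via (8.705,38.42): [(0, 30.3965) (0, 0) (16, 0) (16, 30.3308)]  |A|=485.8186
5. ⊥bis P1·P4 via (6.645,38.06): [(0, 30.3965) (0, 0) (16, 0) (16, 30.3308)]  |A|=485.8186
6. ⊥bis P1·P5 via (6.585,36.245): [(0, 30.3965) (0, 0) (16, 0) (16, 30.3308)]  |A|=485.8186
7. ⊥bis P1·P6 via (4.28,22.28): [(0, 21.4744) (0, 0) (16, 0) (16, 24.4859)]  |A|=367.6826
8. ⊥bis P1·P7 via (8.61,8.385): [(0, 10.8827) (0, 0) (16, 0) (16, 6.2412)]  |A|=136.9914
9. ⊥bis P1·P8 via (11.215,6.325): [(10.5939, 7.8095) (0, 10.8827) (0, 0) (13.8613, 0)]  |A|=111.77
10. ⊥bis P1·P9 via (9.675,38.165): [(10.5939, 7.8095) (0, 10.8827) (0, 0) (13.8613, 0)]  |A|=111.77
11. canonical 4-gon: [(10.5939, 7.8095) (0, 10.8827) (0, 0) (13.8613, 0)]
12. shoelace: 111.77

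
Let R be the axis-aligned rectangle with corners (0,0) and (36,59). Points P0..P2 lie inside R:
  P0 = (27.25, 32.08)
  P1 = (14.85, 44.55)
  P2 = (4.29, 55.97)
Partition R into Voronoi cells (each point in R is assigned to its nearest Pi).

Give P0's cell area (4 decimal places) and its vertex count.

Area of P0's cell: 1270.1564 (4 vertices)

1. box [0,36]×[0,59]: [(0, 0) (36, 0) (36, 59) (0, 59)]
2. ⊥bis P0·P1 via (21.05,38.315): [(0, 17.3832) (0, 0) (36, 0) (36, 53.1811)]  |A|=1270.1564
3. ⊥bis P0·P2 via (15.77,44.025): [(0, 17.3832) (0, 0) (36, 0) (36, 53.1811)]  |A|=1270.1564
4. canonical 4-gon: [(0, 17.3832) (0, 0) (36, 0) (36, 53.1811)]
5. shoelace: 1270.1564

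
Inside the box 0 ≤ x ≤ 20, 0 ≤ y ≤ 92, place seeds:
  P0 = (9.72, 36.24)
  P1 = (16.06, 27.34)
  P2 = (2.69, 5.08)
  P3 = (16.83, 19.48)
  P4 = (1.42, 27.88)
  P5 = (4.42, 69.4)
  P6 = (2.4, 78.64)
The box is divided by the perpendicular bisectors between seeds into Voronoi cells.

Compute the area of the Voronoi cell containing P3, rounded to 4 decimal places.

1. box [0,20]×[0,92]: [(0, 0) (20, 0) (20, 92) (0, 92)]
2. ⊥bis P3·P0 via (13.275,27.86): [(0, 22.2284) (0, 0) (20, 0) (20, 30.7129)]  |A|=529.4133
3. ⊥bis P3·P1 via (16.445,23.41): [(0, 21.799) (0, 0) (20, 0) (20, 23.7583)]  |A|=455.5724
4. ⊥bis P3·P2 via (9.76,12.28): [(0.06, 21.8049) (20, 2.2249) (20, 23.7583)]  |A|=214.6877
5. ⊥bis P3·P4 via (9.125,23.68): [(8.5566, 22.6372) (5.2988, 16.6607) (20, 2.2249) (20, 23.7583)]  |A|=190.6535
6. ⊥bis P3·P5 via (10.625,44.44): [(8.5566, 22.6372) (5.2988, 16.6607) (20, 2.2249) (20, 23.7583)]  |A|=190.6535
7. ⊥bis P3·P6 via (9.615,49.06): [(8.5566, 22.6372) (5.2988, 16.6607) (20, 2.2249) (20, 23.7583)]  |A|=190.6535
8. canonical 4-gon: [(8.5566, 22.6372) (5.2988, 16.6607) (20, 2.2249) (20, 23.7583)]
9. shoelace: 190.6535

Area of P3's cell: 190.6535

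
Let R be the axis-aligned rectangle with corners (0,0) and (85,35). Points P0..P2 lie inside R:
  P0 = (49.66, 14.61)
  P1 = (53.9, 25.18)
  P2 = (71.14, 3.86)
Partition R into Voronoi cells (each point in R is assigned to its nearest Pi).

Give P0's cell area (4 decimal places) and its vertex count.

Area of P0's cell: 1673.9665 (5 vertices)

1. box [0,85]×[0,35]: [(0, 0) (85, 0) (85, 35) (0, 35)]
2. ⊥bis P0·P1 via (51.78,19.895): [(0, 0) (85, 0) (85, 6.5693) (14.1244, 35) (0, 35)]  |A|=1967.4777
3. ⊥bis P0·P2 via (60.4,9.235): [(0, 0) (55.7782, 0) (63.4018, 15.2331) (14.1244, 35) (0, 35)]  |A|=1673.9665
4. canonical 5-gon: [(0, 0) (55.7782, 0) (63.4018, 15.2331) (14.1244, 35) (0, 35)]
5. shoelace: 1673.9665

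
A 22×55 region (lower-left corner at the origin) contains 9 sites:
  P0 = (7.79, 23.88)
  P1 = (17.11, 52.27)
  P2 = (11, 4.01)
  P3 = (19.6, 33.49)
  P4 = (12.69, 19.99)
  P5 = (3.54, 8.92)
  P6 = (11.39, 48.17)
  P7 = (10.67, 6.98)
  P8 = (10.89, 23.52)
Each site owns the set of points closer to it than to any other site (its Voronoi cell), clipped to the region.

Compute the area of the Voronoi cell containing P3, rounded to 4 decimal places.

Area of P3's cell: 161.6929

1. box [0,22]×[0,55]: [(0, 0) (22, 0) (22, 55) (0, 55)]
2. ⊥bis P3·P0 via (13.695,28.685): [(0, 45.5152) (22, 18.4788) (22, 55) (0, 55)]  |A|=506.0668
3. ⊥bis P3·P1 via (18.355,42.88): [(3.7229, 40.94) (22, 18.4788) (22, 43.3633)]  |A|=227.4082
4. ⊥bis P3·P2 via (15.3,18.75): [(3.7229, 40.94) (22, 18.4788) (22, 43.3633)]  |A|=227.4082
5. ⊥bis P3·P4 via (16.145,26.74): [(3.7229, 40.94) (14.6586, 27.5008) (22, 23.7431) (22, 43.3633)]  |A|=208.0843
6. ⊥bis P3·P5 via (11.57,21.205): [(3.7229, 40.94) (14.6586, 27.5008) (22, 23.7431) (22, 43.3633)]  |A|=208.0843
7. ⊥bis P3·P6 via (15.495,40.83): [(19.4108, 43.02) (7.4662, 36.3398) (14.6586, 27.5008) (22, 23.7431) (22, 43.3633)]  |A|=168.1075
8. ⊥bis P3·P7 via (15.135,20.235): [(19.4108, 43.02) (7.4662, 36.3398) (14.6586, 27.5008) (22, 23.7431) (22, 43.3633)]  |A|=168.1075
9. ⊥bis P3·P8 via (15.245,28.505): [(19.4108, 43.02) (7.4662, 36.3398) (10.3905, 32.746) (18.8504, 25.3552) (22, 23.7431) (22, 43.3633)]  |A|=161.6929
10. canonical 6-gon: [(19.4108, 43.02) (7.4662, 36.3398) (10.3905, 32.746) (18.8504, 25.3552) (22, 23.7431) (22, 43.3633)]
11. shoelace: 161.6929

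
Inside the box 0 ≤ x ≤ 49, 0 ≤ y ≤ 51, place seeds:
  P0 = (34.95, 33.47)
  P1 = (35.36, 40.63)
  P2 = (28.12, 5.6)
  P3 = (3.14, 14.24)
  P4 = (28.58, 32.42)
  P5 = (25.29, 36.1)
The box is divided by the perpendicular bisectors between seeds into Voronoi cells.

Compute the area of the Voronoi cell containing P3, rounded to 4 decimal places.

Area of P3's cell: 499.7130

1. box [0,49]×[0,51]: [(0, 0) (49, 0) (49, 51) (0, 51)]
2. ⊥bis P3·P0 via (19.045,23.855): [(0, 0) (33.466, 0) (2.6351, 51) (0, 51)]  |A|=920.5782
3. ⊥bis P3·P1 via (19.25,27.435): [(0, 50.9377) (0, 0) (33.466, 0) (10.2046, 38.4787)]  |A|=903.7626
4. ⊥bis P3·P2 via (15.63,9.92): [(0, 50.9377) (0, 0) (12.1989, 0) (19.9386, 22.3769) (10.2046, 38.4787)]  |A|=665.8169
5. ⊥bis P3·P4 via (15.86,23.33): [(0, 45.5235) (0, 0) (12.1989, 0) (18.8305, 19.1733)]  |A|=545.5617
6. ⊥bis P3·P5 via (14.215,25.17): [(15.4114, 23.9577) (0, 39.5736) (0, 0) (12.1989, 0) (18.8305, 19.1733)]  |A|=499.713
7. canonical 5-gon: [(15.4114, 23.9577) (0, 39.5736) (0, 0) (12.1989, 0) (18.8305, 19.1733)]
8. shoelace: 499.713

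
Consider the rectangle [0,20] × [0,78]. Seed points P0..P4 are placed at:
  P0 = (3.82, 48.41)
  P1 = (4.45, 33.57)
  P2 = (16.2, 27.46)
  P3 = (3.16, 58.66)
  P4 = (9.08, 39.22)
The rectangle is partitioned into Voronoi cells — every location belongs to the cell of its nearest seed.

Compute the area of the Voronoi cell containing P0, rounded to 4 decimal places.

1. box [0,20]×[0,78]: [(0, 0) (20, 0) (20, 78) (0, 78)]
2. ⊥bis P0·P1 via (4.135,40.99): [(0, 40.8145) (20, 41.6635) (20, 78) (0, 78)]  |A|=735.2203
3. ⊥bis P0·P2 via (10.01,37.935): [(0, 40.8145) (16.0347, 41.4952) (20, 43.8384) (20, 78) (0, 78)]  |A|=730.9082
4. ⊥bis P0·P3 via (3.49,53.535): [(0, 53.3103) (0, 40.8145) (16.0347, 41.4952) (20, 43.8384) (20, 54.5981)]  |A|=249.9918
5. ⊥bis P0·P4 via (6.45,43.815): [(0, 53.3103) (0, 40.8145) (1.3044, 40.8698) (20, 51.5705) (20, 54.5981)]  |A|=161.6952
6. canonical 5-gon: [(0, 53.3103) (0, 40.8145) (1.3044, 40.8698) (20, 51.5705) (20, 54.5981)]
7. shoelace: 161.6952

Area of P0's cell: 161.6952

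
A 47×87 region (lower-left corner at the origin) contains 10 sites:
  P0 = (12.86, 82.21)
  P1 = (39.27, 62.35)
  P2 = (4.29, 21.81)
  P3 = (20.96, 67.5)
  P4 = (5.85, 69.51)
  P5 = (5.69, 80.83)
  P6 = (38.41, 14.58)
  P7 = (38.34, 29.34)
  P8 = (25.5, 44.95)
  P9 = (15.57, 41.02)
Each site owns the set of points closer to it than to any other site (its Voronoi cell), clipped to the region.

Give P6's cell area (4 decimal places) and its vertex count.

Area of P6's cell: 596.3990 (4 vertices)

1. box [0,47]×[0,87]: [(0, 0) (47, 0) (47, 87) (0, 87)]
2. ⊥bis P6·P0 via (25.635,48.395): [(0, 38.7103) (0, 0) (47, 0) (47, 56.4665)]  |A|=2236.6556
3. ⊥bis P6·P1 via (38.84,38.465): [(1.1468, 39.1436) (0, 38.7103) (0, 0) (47, 0) (47, 38.3181)]  |A|=1820.5745
4. ⊥bis P6·P2 via (21.35,18.195): [(25.6953, 38.7016) (17.4945, 0) (47, 0) (47, 38.3181)]  |A|=979.1328
5. ⊥bis P6·P3 via (29.685,41.04): [(25.6953, 38.7016) (17.4945, 0) (47, 0) (47, 38.3181)]  |A|=979.1328
6. ⊥bis P6·P4 via (22.13,42.045): [(25.6953, 38.7016) (17.4945, 0) (47, 0) (47, 38.3181)]  |A|=979.1328
7. ⊥bis P6·P5 via (22.05,47.705): [(25.6953, 38.7016) (17.4945, 0) (47, 0) (47, 38.3181)]  |A|=979.1328
8. ⊥bis P6·P7 via (38.375,21.96): [(22.1315, 21.883) (17.4945, 0) (47, 0) (47, 22.0009)]  |A|=596.399
9. ⊥bis P6·P8 via (31.955,29.765): [(22.1315, 21.883) (17.4945, 0) (47, 0) (47, 22.0009)]  |A|=596.399
10. ⊥bis P6·P9 via (26.99,27.8): [(22.1315, 21.883) (17.4945, 0) (47, 0) (47, 22.0009)]  |A|=596.399
11. canonical 4-gon: [(22.1315, 21.883) (17.4945, 0) (47, 0) (47, 22.0009)]
12. shoelace: 596.399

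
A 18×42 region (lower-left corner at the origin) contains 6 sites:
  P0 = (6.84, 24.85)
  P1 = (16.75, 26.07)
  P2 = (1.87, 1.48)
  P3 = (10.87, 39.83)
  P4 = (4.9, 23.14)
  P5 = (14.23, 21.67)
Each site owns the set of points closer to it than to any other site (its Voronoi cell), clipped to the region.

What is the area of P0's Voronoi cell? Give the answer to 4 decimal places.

Area of P0's cell: 94.3563

1. box [0,18]×[0,42]: [(0, 0) (18, 0) (18, 42) (0, 42)]
2. ⊥bis P0·P1 via (11.795,25.46): [(0, 0) (14.9293, 0) (9.7588, 42) (0, 42)]  |A|=518.4506
3. ⊥bis P0·P2 via (4.355,13.165): [(0, 14.0912) (13.5493, 11.2097) (9.7588, 42) (0, 42)]  |A|=339.3112
4. ⊥bis P0·P3 via (8.855,32.34): [(0, 34.7222) (0, 14.0912) (13.5493, 11.2097) (11.0197, 31.7576)]  |A|=249.2351
5. ⊥bis P0·P4 via (5.87,23.995): [(0, 34.7222) (0, 30.6545) (12.9665, 15.944) (11.0197, 31.7576)]  |A|=110.6169
6. ⊥bis P0·P5 via (10.535,23.26): [(0, 34.7222) (0, 30.6545) (9.2172, 20.1976) (11.7253, 26.0261) (11.0197, 31.7576)]  |A|=94.3563
7. canonical 5-gon: [(0, 34.7222) (0, 30.6545) (9.2172, 20.1976) (11.7253, 26.0261) (11.0197, 31.7576)]
8. shoelace: 94.3563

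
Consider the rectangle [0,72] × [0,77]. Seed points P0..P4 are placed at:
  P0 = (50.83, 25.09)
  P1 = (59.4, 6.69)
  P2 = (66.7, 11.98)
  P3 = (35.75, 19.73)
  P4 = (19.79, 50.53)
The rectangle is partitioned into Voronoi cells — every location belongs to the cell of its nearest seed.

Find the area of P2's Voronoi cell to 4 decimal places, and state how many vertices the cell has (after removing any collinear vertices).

Area of P2's cell: 269.1735 (4 vertices)

1. box [0,72]×[0,77]: [(0, 0) (72, 0) (72, 77) (0, 77)]
2. ⊥bis P2·P0 via (58.765,18.535): [(43.4535, 0) (72, 0) (72, 34.5563)]  |A|=493.2313
3. ⊥bis P2·P1 via (63.05,9.335): [(57.4962, 16.9991) (69.8147, 0) (72, 0) (72, 34.5563)]  |A|=269.1735
4. ⊥bis P2·P3 via (51.225,15.855): [(57.4962, 16.9991) (69.8147, 0) (72, 0) (72, 34.5563)]  |A|=269.1735
5. ⊥bis P2·P4 via (43.245,31.255): [(57.4962, 16.9991) (69.8147, 0) (72, 0) (72, 34.5563)]  |A|=269.1735
6. canonical 4-gon: [(57.4962, 16.9991) (69.8147, 0) (72, 0) (72, 34.5563)]
7. shoelace: 269.1735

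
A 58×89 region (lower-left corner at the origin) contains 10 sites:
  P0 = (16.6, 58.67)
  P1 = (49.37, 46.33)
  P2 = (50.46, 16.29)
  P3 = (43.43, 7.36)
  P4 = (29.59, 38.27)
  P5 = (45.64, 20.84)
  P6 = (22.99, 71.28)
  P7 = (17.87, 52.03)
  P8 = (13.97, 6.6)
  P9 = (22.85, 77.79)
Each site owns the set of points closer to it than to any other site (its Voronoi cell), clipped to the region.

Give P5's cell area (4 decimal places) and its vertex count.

1. box [0,58]×[0,89]: [(0, 0) (58, 0) (58, 89) (0, 89)]
2. ⊥bis P5·P0 via (31.12,39.755): [(0, 15.8659) (0, 0) (58, 0) (58, 60.3893)]  |A|=2211.4004
3. ⊥bis P5·P1 via (47.505,33.585): [(26.9926, 36.5866) (0, 15.8659) (0, 0) (58, 0) (58, 32.0492)]  |A|=1772.0248
4. ⊥bis P5·P2 via (48.05,18.565): [(26.9926, 36.5866) (0, 15.8659) (0, 0) (30.5249, 0) (58, 29.1054) (58, 32.0492)]  |A|=1372.1881
5. ⊥bis P5·P3 via (44.535,14.1): [(26.9926, 36.5866) (5.9419, 20.4272) (43.9289, 14.1994) (58, 29.1054) (58, 32.0492)]  |A|=701.8471
6. ⊥bis P5·P4 via (37.615,29.555): [(42.7475, 34.2812) (24.4136, 17.3988) (43.9289, 14.1994) (58, 29.1054) (58, 32.0492)]  |A|=366.6026
7. ⊥bis P5·P6 via (34.315,46.06): [(42.7475, 34.2812) (24.4136, 17.3988) (43.9289, 14.1994) (58, 29.1054) (58, 32.0492)]  |A|=366.6026
8. ⊥bis P5·P7 via (31.755,36.435): [(42.7475, 34.2812) (24.4136, 17.3988) (43.9289, 14.1994) (58, 29.1054) (58, 32.0492)]  |A|=366.6026
9. ⊥bis P5·P8 via (29.805,13.72): [(42.7475, 34.2812) (27.0566, 19.8325) (28.4483, 16.7374) (43.9289, 14.1994) (58, 29.1054) (58, 32.0492)]  |A|=360.8189
10. ⊥bis P5·P9 via (34.245,49.315): [(42.7475, 34.2812) (27.0566, 19.8325) (28.4483, 16.7374) (43.9289, 14.1994) (58, 29.1054) (58, 32.0492)]  |A|=360.8189
11. canonical 6-gon: [(42.7475, 34.2812) (27.0566, 19.8325) (28.4483, 16.7374) (43.9289, 14.1994) (58, 29.1054) (58, 32.0492)]
12. shoelace: 360.8189

Area of P5's cell: 360.8189 (6 vertices)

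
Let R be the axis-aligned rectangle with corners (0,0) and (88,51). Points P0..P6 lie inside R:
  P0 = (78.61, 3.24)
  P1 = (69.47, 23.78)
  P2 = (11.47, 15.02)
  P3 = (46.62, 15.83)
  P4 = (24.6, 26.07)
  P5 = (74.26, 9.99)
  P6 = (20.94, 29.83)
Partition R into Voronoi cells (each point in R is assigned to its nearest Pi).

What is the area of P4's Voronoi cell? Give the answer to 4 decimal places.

Area of P4's cell: 467.9019

1. box [0,88]×[0,51]: [(0, 0) (88, 0) (88, 51) (0, 51)]
2. ⊥bis P4·P0 via (51.605,14.655): [(0, 0) (45.4103, 0) (66.968, 51) (0, 51)]  |A|=2865.648
3. ⊥bis P4·P1 via (47.035,24.925): [(0, 0) (45.4103, 0) (45.8113, 0.9487) (48.3658, 51) (0, 51)]  |A|=2400.1144
4. ⊥bis P4·P2 via (18.035,20.545): [(0, 41.9748) (35.3253, 0) (45.4103, 0) (45.8113, 0.9487) (48.3658, 51) (0, 51)]  |A|=1658.7268
5. ⊥bis P4·P3 via (35.61,20.95): [(0, 41.9748) (29.2337, 7.2384) (48.2156, 48.0569) (48.3658, 51) (0, 51)]  |A|=1215.0694
6. ⊥bis P4·P5 via (49.43,18.03): [(0, 41.9748) (29.2337, 7.2384) (48.2156, 48.0569) (48.3658, 51) (0, 51)]  |A|=1215.0694
7. ⊥bis P4·P6 via (22.77,27.95): [(16.7416, 22.0819) (29.2337, 7.2384) (48.2156, 48.0569) (48.3658, 51) (46.4498, 51)]  |A|=467.9019
8. canonical 5-gon: [(16.7416, 22.0819) (29.2337, 7.2384) (48.2156, 48.0569) (48.3658, 51) (46.4498, 51)]
9. shoelace: 467.9019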